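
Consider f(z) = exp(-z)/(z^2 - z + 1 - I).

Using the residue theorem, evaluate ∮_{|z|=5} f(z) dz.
By the residue theorem, ∮_C f(z) dz = 2πi · (sum of the residues of f at the poles inside |z| = 5).

The denominator factors as (z - 1 - I)*(z + I), so the singularities of f are simple poles at z = 1 + I, z = -I.
  |1 + I|² = 2 < 25 = 5², so this pole is inside the contour.
  |-I|² = 1 < 25 = 5², so this pole is inside the contour.

With P(z) = exp(-z) and Q(z) = z^2 - z + 1 - I, each pole is simple, so Res(f, z₀) = P(z₀)/Q'(z₀) with Q'(z) = 2*z - 1.
  Res(f, 1 + I) = P(1 + I)/Q'(1 + I) = (exp(-1 - I))/(1 + 2*I) = (1/5 - 2*I/5)*exp(-1 - I)
  Res(f, -I) = P(-I)/Q'(-I) = (exp(I))/(-1 - 2*I) = (-1/5 + 2*I/5)*exp(I)

Sum of residues inside C: (1/5 - 2*I/5)*exp(-1 - I) + (-1/5 + 2*I/5)*exp(I)
∮_C f(z) dz = 2πi · ((1/5 - 2*I/5)*exp(-1 - I) + (-1/5 + 2*I/5)*exp(I)) = pi*(-4/5 - 2*I/5)*exp(I) + pi*(4/5 + 2*I/5)*exp(-1 - I)

Final answer: pi*(-4/5 - 2*I/5)*exp(I) + pi*(4/5 + 2*I/5)*exp(-1 - I)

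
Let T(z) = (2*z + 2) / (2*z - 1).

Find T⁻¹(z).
Set w = T(z) = (2*z + 2) / (2*z - 1) and solve for z:
  w*(2*z - 1) = 2*z + 2
  -w + z*(2*w - 2) - 2 = 0
  z*(2*w - 2) = w + 2
  z = (-w - 2)/(2 - 2*w)
Renaming the variable, T⁻¹(z) = (-z - 2)/(-2*z + 2) = (z + 2)/(2*z - 2).
(Check: ad - bc = -6 ≠ 0, so T is invertible.)

Final answer: (z + 2)/(2*z - 2)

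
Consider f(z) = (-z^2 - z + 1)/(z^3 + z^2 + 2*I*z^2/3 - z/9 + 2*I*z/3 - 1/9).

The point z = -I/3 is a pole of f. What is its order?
Factor the denominator:
  z^3 + z^2 + 2*I*z^2/3 - z/9 + 2*I*z/3 - 1/9 = (z + I/3)^2*(z + 1)

The numerator P(z) = -z^2 - z + 1 has P(-I/3) = 10/9 + I/3 ≠ 0, so no factor of (z + I/3) cancels.
Near z = -I/3 we can therefore write f(z) = g(z)/(z + I/3)^2 with g analytic at -I/3 and g(-I/3) ≠ 0 (g is the numerator divided by the remaining denominator factors).

Hence z = -I/3 is a pole of order 2.

Final answer: 2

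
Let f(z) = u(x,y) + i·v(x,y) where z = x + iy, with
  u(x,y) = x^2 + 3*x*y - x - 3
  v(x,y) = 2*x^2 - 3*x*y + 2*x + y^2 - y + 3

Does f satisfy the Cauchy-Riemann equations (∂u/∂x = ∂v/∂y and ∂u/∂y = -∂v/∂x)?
∂u/∂x = 2*x + 3*y - 1
∂v/∂y = -3*x + 2*y - 1
∂u/∂y = 3*x
∂v/∂x = 4*x - 3*y + 2
∂u/∂x ≠ ∂v/∂y and ∂u/∂y ≠ -∂v/∂x; the Cauchy-Riemann equations are not satisfied, so f is not analytic.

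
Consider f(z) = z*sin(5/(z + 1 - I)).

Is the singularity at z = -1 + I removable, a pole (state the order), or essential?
essential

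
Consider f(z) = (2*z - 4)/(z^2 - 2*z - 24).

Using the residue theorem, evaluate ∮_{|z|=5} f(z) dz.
12*I*pi/5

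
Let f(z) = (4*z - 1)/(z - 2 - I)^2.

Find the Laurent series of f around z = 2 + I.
Put w = z - (2 + I), i.e. z = w + 2 + I. The denominator is w^2, so it suffices to rewrite the numerator in powers of w.

P(z) = 4*z - 1
P(w + 2 + I) = 7 + 4*I + 4*w

Dividing each term by w^2:
  f = (7 + 4*I)/w^2 + 4/w

Substituting back w = z - 2 - I:
  f(z) = (7 + 4*I)/(z - 2 - I)^2 + 4/(z - 2 - I)

The series is finite because the numerator is a polynomial; the negative powers form the principal part, and the coefficient of 1/(z - 2 - I) gives Res(f, 2 + I) = 4.

Final answer: (7 + 4*I)/(z - 2 - I)^2 + 4/(z - 2 - I)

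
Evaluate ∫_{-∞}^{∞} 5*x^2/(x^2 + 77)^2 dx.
Let f(z) = 5*z^2/(z^2 + 77)^2. The denominator has no real zeros and deg Q - deg P = 2 ≥ 2, so the integral of f over the upper semicircle |z| = R tends to 0 as R → ∞. Closing the contour in the upper half-plane,
  ∫_{-∞}^{∞} f(x) dx = 2πi · Σ Res(f, z_k)  over the poles with Im z_k > 0.

Zeros of the denominator: z^2 + 77 = 0 gives z = ±sqrt(77)*I.
Upper half-plane: z = sqrt(77)*I (a pole of order 2).

Write f(z) = g(z)/(z - sqrt(77)*I)^2 with g(z) = 5*z^2/(z + sqrt(77)*I)^2. For a double pole, Res(f, z₀) = g'(z₀):
  g'(z) = 10*sqrt(77)*I*z/(z + sqrt(77)*I)^3
  Res(f, sqrt(77)*I) = g'(sqrt(77)*I) = -5*sqrt(77)*I/308

∫_{-∞}^{∞} f(x) dx = 2πi · (-5*sqrt(77)*I/308) = 5*sqrt(77)*pi/154

Final answer: 5*sqrt(77)*pi/154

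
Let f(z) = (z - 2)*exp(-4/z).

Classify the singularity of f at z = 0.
Let u = z. Then
  e^(-4/u) = Σ_{k≥0} (-4)^k/(k!·u^k) = 1 - 4/u + 8/u^2 - 32/(3*u^3) + ...
which has infinitely many negative powers of u, so exp(-4/z) has an essential singularity at z = 0.
The extra factor z - 2 is a nonzero polynomial; if the product had at most a pole at z = 0, dividing by that polynomial would leave exp(-4/z) with at most a pole too — contradiction. (Equivalently, the product's Laurent series still has infinitely many negative powers.)
So the singularity is essential.

Final answer: essential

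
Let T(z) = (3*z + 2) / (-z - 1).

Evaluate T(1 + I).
Substitute z = 1 + I:
  numerator:   3*(1 + I) + 2 = 5 + 3*I
  denominator: -(1 + I) - 1 = -2 - I
T(1 + I) = (5 + 3*I)/(-2 - I); multiplying numerator and denominator by the conjugate -2 + I gives (-13 - I)/5 = -13/5 - I/5

Final answer: -13/5 - I/5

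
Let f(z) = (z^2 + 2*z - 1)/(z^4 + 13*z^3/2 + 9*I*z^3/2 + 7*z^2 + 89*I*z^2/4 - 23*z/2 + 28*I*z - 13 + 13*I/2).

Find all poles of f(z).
The singularities of f are the zeros of the denominator. Factoring,
  z^4 + 13*z^3/2 + 9*I*z^3/2 + 7*z^2 + 89*I*z^2/4 - 23*z/2 + 28*I*z - 13 + 13*I/2 = (z + 3/2 + I)*(z + 3 + I)*(z + 1 + I)*(z + 1 + 3*I/2)
so the candidates are z = -3/2 - I, z = -3 - I, z = -1 - I, z = -1 - 3*I/2.

Check the numerator P(z) = z^2 + 2*z - 1 at each one:
  P(-3/2 - I) = -11/4 + I ≠ 0, so z = -3/2 - I is a (simple) pole.
  P(-3 - I) = 1 + 4*I ≠ 0, so z = -3 - I is a (simple) pole.
  P(-1 - I) = -3 ≠ 0, so z = -1 - I is a (simple) pole.
  P(-1 - 3*I/2) = -17/4 ≠ 0, so z = -1 - 3*I/2 is a (simple) pole.

Poles of f: {-3 - I, -3/2 - I, -1 - 3*I/2, -1 - I}

Final answer: {-3 - I, -3/2 - I, -1 - 3*I/2, -1 - I}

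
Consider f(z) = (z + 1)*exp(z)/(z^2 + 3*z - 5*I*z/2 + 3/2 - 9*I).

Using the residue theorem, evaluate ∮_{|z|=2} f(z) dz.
0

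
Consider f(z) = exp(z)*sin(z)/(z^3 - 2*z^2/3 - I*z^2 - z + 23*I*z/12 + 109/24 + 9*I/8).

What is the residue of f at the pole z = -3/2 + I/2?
(-128/1025 - 4*I/1025)*exp(-3/2 + I/2)*sin(3/2 - I/2)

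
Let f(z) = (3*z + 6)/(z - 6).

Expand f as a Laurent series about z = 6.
24/(z - 6) + 3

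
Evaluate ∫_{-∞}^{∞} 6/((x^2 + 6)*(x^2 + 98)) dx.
Let f(z) = 6/((z^2 + 6)*(z^2 + 98)). The denominator has no real zeros and deg Q - deg P = 4 ≥ 2, so the integral of f over the upper semicircle |z| = R tends to 0 as R → ∞. Closing the contour in the upper half-plane,
  ∫_{-∞}^{∞} f(x) dx = 2πi · Σ Res(f, z_k)  over the poles with Im z_k > 0.

Zeros of the denominator: z^2 + 98 = 0 gives z = ±7*sqrt(2)*I; z^2 + 6 = 0 gives z = ±sqrt(6)*I.
Upper half-plane: z = 7*sqrt(2)*I, z = sqrt(6)*I (simple).

Each pole is a simple zero of Q(z) = z^4 + 104*z^2 + 588, so Res(f, z₀) = P(z₀)/Q'(z₀) with P(z) = 6, Q'(z) = 4*z^3 + 208*z:
  Res(f, 7*sqrt(2)*I) = (6)/(-1288*sqrt(2)*I) = 3*sqrt(2)*I/1288
  Res(f, sqrt(6)*I) = (6)/(184*sqrt(6)*I) = -sqrt(6)*I/184

Sum of residues: I*(-7*sqrt(6) + 3*sqrt(2))/1288
∫_{-∞}^{∞} f(x) dx = 2πi · (I*(-7*sqrt(6) + 3*sqrt(2))/1288) = pi*(-3*sqrt(2) + 7*sqrt(6))/644

Final answer: pi*(-3*sqrt(2) + 7*sqrt(6))/644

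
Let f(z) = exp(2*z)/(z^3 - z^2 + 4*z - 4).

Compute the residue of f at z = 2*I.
Write f(z) = P(z)/Q(z) with P(z) = exp(2*z) and Q(z) = z^3 - z^2 + 4*z - 4.
The denominator factors as Q(z) = (z - 2*I)*(z + 2*I)*(z - 1), so z = 2*I is a simple zero of Q and P is analytic there; z = 2*I is therefore a simple pole and
  Res(f, z₀) = P(z₀)/Q'(z₀).

Q'(z) = 3*z^2 - 2*z + 4, so Q'(2*I) = -8 - 4*I.
P(2*I) = exp(4*I).

Res(f, 2*I) = (exp(4*I))/(-8 - 4*I) = (-1/10 + I/20)*exp(4*I)

Final answer: (-1/10 + I/20)*exp(4*I)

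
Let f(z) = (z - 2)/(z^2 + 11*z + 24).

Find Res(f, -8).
Write f(z) = P(z)/Q(z) with P(z) = z - 2 and Q(z) = z^2 + 11*z + 24.
The denominator factors as Q(z) = (z + 8)*(z + 3), so z = -8 is a simple zero of Q and P is analytic there; z = -8 is therefore a simple pole and
  Res(f, z₀) = P(z₀)/Q'(z₀).

Q'(z) = 2*z + 11, so Q'(-8) = -5.
P(-8) = -10.

Res(f, -8) = (-10)/(-5) = 2

Final answer: 2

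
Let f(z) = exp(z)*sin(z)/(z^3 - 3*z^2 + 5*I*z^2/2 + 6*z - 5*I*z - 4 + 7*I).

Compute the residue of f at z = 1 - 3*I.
-exp(1 - 3*I)*sin(1 - 3*I)/9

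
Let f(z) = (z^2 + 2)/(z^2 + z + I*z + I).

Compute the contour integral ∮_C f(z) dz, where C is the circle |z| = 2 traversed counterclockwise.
pi*(2 - 2*I)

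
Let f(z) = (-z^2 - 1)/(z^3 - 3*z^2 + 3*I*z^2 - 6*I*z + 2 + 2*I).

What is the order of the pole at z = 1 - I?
Factor the denominator:
  z^3 - 3*z^2 + 3*I*z^2 - 6*I*z + 2 + 2*I = (z - 1 + I)^3

The numerator P(z) = -z^2 - 1 has P(1 - I) = -1 + 2*I ≠ 0, so no factor of (z - 1 + I) cancels.
Near z = 1 - I we can therefore write f(z) = g(z)/(z - 1 + I)^3 with g analytic at 1 - I and g(1 - I) ≠ 0 (g is just the numerator).

Hence z = 1 - I is a pole of order 3.

Final answer: 3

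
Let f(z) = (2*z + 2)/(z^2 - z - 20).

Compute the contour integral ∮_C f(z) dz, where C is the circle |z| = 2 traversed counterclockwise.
By the residue theorem, ∮_C f(z) dz = 2πi · (sum of the residues of f at the poles inside |z| = 2).

The denominator factors as (z + 4)*(z - 5), so the singularities of f are simple poles at z = -4, z = 5.
  |-4|² = 16 > 4 = 2², so this pole is outside the contour.
  |5|² = 25 > 4 = 2², so this pole is outside the contour.

No pole lies inside the contour, so f is analytic on and inside C and the integral is 0 (Cauchy's theorem).

Final answer: 0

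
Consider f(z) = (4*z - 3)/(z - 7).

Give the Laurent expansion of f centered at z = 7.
Put w = z - (7), i.e. z = w + 7. The denominator is w, so it suffices to rewrite the numerator in powers of w.

P(z) = 4*z - 3
P(w + 7) = 25 + 4*w

Dividing each term by w:
  f = 25/w + 4

Substituting back w = z - 7:
  f(z) = 25/(z - 7) + 4

The series is finite because the numerator is a polynomial; the negative powers form the principal part, and the coefficient of 1/(z - 7) gives Res(f, 7) = 25.

Final answer: 25/(z - 7) + 4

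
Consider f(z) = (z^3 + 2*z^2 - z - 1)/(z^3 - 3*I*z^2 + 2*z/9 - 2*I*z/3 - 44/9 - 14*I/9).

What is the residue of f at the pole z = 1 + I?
Write f(z) = P(z)/Q(z) with P(z) = z^3 + 2*z^2 - z - 1 and Q(z) = z^3 - 3*I*z^2 + 2*z/9 - 2*I*z/3 - 44/9 - 14*I/9.
The denominator factors as Q(z) = (z + 2/3 + I)*(z - 1 - I)*(z + 1/3 - 3*I), so z = 1 + I is a simple zero of Q and P is analytic there; z = 1 + I is therefore a simple pole and
  Res(f, z₀) = P(z₀)/Q'(z₀).

Q'(z) = 3*z^2 - 6*I*z + 2/9 - 2*I/3, so Q'(1 + I) = 56/9 - 2*I/3.
P(1 + I) = -4 + 5*I.

Res(f, 1 + I) = (-4 + 5*I)/(56/9 - 2*I/3) = -1143/1586 + 576*I/793

Final answer: -1143/1586 + 576*I/793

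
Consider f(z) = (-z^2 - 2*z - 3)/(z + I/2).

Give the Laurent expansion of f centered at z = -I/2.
Put w = z - (-I/2), i.e. z = w - I/2. The denominator is w, so it suffices to rewrite the numerator in powers of w.

P(z) = -z^2 - 2*z - 3
P(w - I/2) = -11/4 + I + (-2 + I)*w - w^2

Dividing each term by w:
  f = (-11/4 + I)/w - 2 + I - w

Substituting back w = z + I/2:
  f(z) = (-11/4 + I)/(z + I/2) - 2 + I - (z + I/2)

The series is finite because the numerator is a polynomial; the negative powers form the principal part, and the coefficient of 1/(z + I/2) gives Res(f, -I/2) = -11/4 + I.

Final answer: (-11/4 + I)/(z + I/2) - 2 + I - (z + I/2)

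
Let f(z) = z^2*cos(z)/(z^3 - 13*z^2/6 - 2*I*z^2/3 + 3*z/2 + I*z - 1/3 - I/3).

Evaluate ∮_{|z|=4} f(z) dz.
By the residue theorem, ∮_C f(z) dz = 2πi · (sum of the residues of f at the poles inside |z| = 4).

The denominator factors as (z - 1)*(z - 2/3 - 2*I/3)*(z - 1/2), so the singularities of f are simple poles at z = 1, z = 2/3 + 2*I/3, z = 1/2.
  |1|² = 1 < 16 = 4², so this pole is inside the contour.
  |2/3 + 2*I/3|² = 8/9 < 16 = 4², so this pole is inside the contour.
  |1/2|² = 1/4 < 16 = 4², so this pole is inside the contour.

With P(z) = z^2*cos(z) and Q(z) = z^3 - 13*z^2/6 - 2*I*z^2/3 + 3*z/2 + I*z - 1/3 - I/3, each pole is simple, so Res(f, z₀) = P(z₀)/Q'(z₀) with Q'(z) = 3*z^2 - 13*z/3 - 4*I*z/3 + 3/2 + I.
  Res(f, 1) = P(1)/Q'(1) = (cos(1))/(1/6 - I/3) = (6/5 + 12*I/5)*cos(1)
  Res(f, 2/3 + 2*I/3) = P(2/3 + 2*I/3)/Q'(2/3 + 2*I/3) = (8*I*cos(2/3 + 2*I/3)/9)/(-1/2 - I/9) = (-32/85 - 144*I/85)*cos(2/3 + 2*I/3)
  Res(f, 1/2) = P(1/2)/Q'(1/2) = (cos(1/2)/4)/(1/12 + I/3) = (3/17 - 12*I/17)*cos(1/2)

Sum of residues inside C: (-32/85 - 144*I/85)*cos(2/3 + 2*I/3) + (3/17 - 12*I/17)*cos(1/2) + (6/5 + 12*I/5)*cos(1)
∮_C f(z) dz = 2πi · ((-32/85 - 144*I/85)*cos(2/3 + 2*I/3) + (3/17 - 12*I/17)*cos(1/2) + (6/5 + 12*I/5)*cos(1)) = pi*(288/85 - 64*I/85)*cos(2/3 + 2*I/3) + pi*(24/17 + 6*I/17)*cos(1/2) + pi*(-24/5 + 12*I/5)*cos(1)

Final answer: pi*(288/85 - 64*I/85)*cos(2/3 + 2*I/3) + pi*(24/17 + 6*I/17)*cos(1/2) + pi*(-24/5 + 12*I/5)*cos(1)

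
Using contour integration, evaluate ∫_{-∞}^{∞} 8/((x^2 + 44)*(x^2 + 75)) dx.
Let f(z) = 8/((z^2 + 44)*(z^2 + 75)). The denominator has no real zeros and deg Q - deg P = 4 ≥ 2, so the integral of f over the upper semicircle |z| = R tends to 0 as R → ∞. Closing the contour in the upper half-plane,
  ∫_{-∞}^{∞} f(x) dx = 2πi · Σ Res(f, z_k)  over the poles with Im z_k > 0.

Zeros of the denominator: z^2 + 75 = 0 gives z = ±5*sqrt(3)*I; z^2 + 44 = 0 gives z = ±2*sqrt(11)*I.
Upper half-plane: z = 2*sqrt(11)*I, z = 5*sqrt(3)*I (simple).

Each pole is a simple zero of Q(z) = z^4 + 119*z^2 + 3300, so Res(f, z₀) = P(z₀)/Q'(z₀) with P(z) = 8, Q'(z) = 4*z^3 + 238*z:
  Res(f, 2*sqrt(11)*I) = (8)/(124*sqrt(11)*I) = -2*sqrt(11)*I/341
  Res(f, 5*sqrt(3)*I) = (8)/(-310*sqrt(3)*I) = 4*sqrt(3)*I/465

Sum of residues: 2*I*(-15*sqrt(11) + 22*sqrt(3))/5115
∫_{-∞}^{∞} f(x) dx = 2πi · (2*I*(-15*sqrt(11) + 22*sqrt(3))/5115) = 4*pi*(-22*sqrt(3) + 15*sqrt(11))/5115

Final answer: 4*pi*(-22*sqrt(3) + 15*sqrt(11))/5115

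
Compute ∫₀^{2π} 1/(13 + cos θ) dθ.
sqrt(42)*pi/42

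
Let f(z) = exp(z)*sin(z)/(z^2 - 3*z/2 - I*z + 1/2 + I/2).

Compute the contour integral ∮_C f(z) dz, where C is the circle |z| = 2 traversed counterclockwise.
By the residue theorem, ∮_C f(z) dz = 2πi · (sum of the residues of f at the poles inside |z| = 2).

The denominator factors as (z - 1/2)*(z - 1 - I), so the singularities of f are simple poles at z = 1/2, z = 1 + I.
  |1/2|² = 1/4 < 4 = 2², so this pole is inside the contour.
  |1 + I|² = 2 < 4 = 2², so this pole is inside the contour.

With P(z) = exp(z)*sin(z) and Q(z) = z^2 - 3*z/2 - I*z + 1/2 + I/2, each pole is simple, so Res(f, z₀) = P(z₀)/Q'(z₀) with Q'(z) = 2*z - 3/2 - I.
  Res(f, 1/2) = P(1/2)/Q'(1/2) = (exp(1/2)*sin(1/2))/(-1/2 - I) = (-2/5 + 4*I/5)*exp(1/2)*sin(1/2)
  Res(f, 1 + I) = P(1 + I)/Q'(1 + I) = (exp(1 + I)*sin(1 + I))/(1/2 + I) = (2/5 - 4*I/5)*exp(1 + I)*sin(1 + I)

Sum of residues inside C: (-2/5 + 4*I/5)*exp(1/2)*sin(1/2) + (2/5 - 4*I/5)*exp(1 + I)*sin(1 + I)
∮_C f(z) dz = 2πi · ((-2/5 + 4*I/5)*exp(1/2)*sin(1/2) + (2/5 - 4*I/5)*exp(1 + I)*sin(1 + I)) = pi*(-8/5 - 4*I/5)*exp(1/2)*sin(1/2) + pi*(8/5 + 4*I/5)*exp(1 + I)*sin(1 + I)

Final answer: pi*(-8/5 - 4*I/5)*exp(1/2)*sin(1/2) + pi*(8/5 + 4*I/5)*exp(1 + I)*sin(1 + I)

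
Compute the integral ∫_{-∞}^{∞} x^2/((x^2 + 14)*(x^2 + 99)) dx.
Let f(z) = z^2/((z^2 + 14)*(z^2 + 99)). The denominator has no real zeros and deg Q - deg P = 2 ≥ 2, so the integral of f over the upper semicircle |z| = R tends to 0 as R → ∞. Closing the contour in the upper half-plane,
  ∫_{-∞}^{∞} f(x) dx = 2πi · Σ Res(f, z_k)  over the poles with Im z_k > 0.

Zeros of the denominator: z^2 + 14 = 0 gives z = ±sqrt(14)*I; z^2 + 99 = 0 gives z = ±3*sqrt(11)*I.
Upper half-plane: z = 3*sqrt(11)*I, z = sqrt(14)*I (simple).

Each pole is a simple zero of Q(z) = z^4 + 113*z^2 + 1386, so Res(f, z₀) = P(z₀)/Q'(z₀) with P(z) = z^2, Q'(z) = 4*z^3 + 226*z:
  Res(f, 3*sqrt(11)*I) = (-99)/(-510*sqrt(11)*I) = -3*sqrt(11)*I/170
  Res(f, sqrt(14)*I) = (-14)/(170*sqrt(14)*I) = sqrt(14)*I/170

Sum of residues: I*(-3*sqrt(11) + sqrt(14))/170
∫_{-∞}^{∞} f(x) dx = 2πi · (I*(-3*sqrt(11) + sqrt(14))/170) = pi*(-sqrt(14) + 3*sqrt(11))/85

Final answer: pi*(-sqrt(14) + 3*sqrt(11))/85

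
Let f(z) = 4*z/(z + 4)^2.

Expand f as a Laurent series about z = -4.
-16/(z + 4)^2 + 4/(z + 4)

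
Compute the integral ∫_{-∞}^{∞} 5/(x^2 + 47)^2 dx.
Let f(z) = 5/(z^2 + 47)^2. The denominator has no real zeros and deg Q - deg P = 4 ≥ 2, so the integral of f over the upper semicircle |z| = R tends to 0 as R → ∞. Closing the contour in the upper half-plane,
  ∫_{-∞}^{∞} f(x) dx = 2πi · Σ Res(f, z_k)  over the poles with Im z_k > 0.

Zeros of the denominator: z^2 + 47 = 0 gives z = ±sqrt(47)*I.
Upper half-plane: z = sqrt(47)*I (a pole of order 2).

Write f(z) = g(z)/(z - sqrt(47)*I)^2 with g(z) = 5/(z + sqrt(47)*I)^2. For a double pole, Res(f, z₀) = g'(z₀):
  g'(z) = -10/(z + sqrt(47)*I)^3
  Res(f, sqrt(47)*I) = g'(sqrt(47)*I) = -5*sqrt(47)*I/8836

∫_{-∞}^{∞} f(x) dx = 2πi · (-5*sqrt(47)*I/8836) = 5*sqrt(47)*pi/4418

Final answer: 5*sqrt(47)*pi/4418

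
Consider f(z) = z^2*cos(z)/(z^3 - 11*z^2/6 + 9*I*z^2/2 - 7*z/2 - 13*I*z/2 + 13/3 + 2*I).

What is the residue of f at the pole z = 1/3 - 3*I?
(5834/3485 + 3582*I/3485)*cos(1/3 - 3*I)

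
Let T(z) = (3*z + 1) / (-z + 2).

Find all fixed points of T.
T(z) = z means 3*z + 1 = z*(-z + 2), i.e.
  -z^2 - z - 1 = 0.
Discriminant: (-1)^2 - 4*(-1)*(-1) = -3, so the roots are complex conjugates.
  z = (1 ± I*sqrt(3))/(2*(-1))
Fixed points: {-1/2 - sqrt(3)*I/2, -1/2 + sqrt(3)*I/2}

Final answer: {-1/2 - sqrt(3)*I/2, -1/2 + sqrt(3)*I/2}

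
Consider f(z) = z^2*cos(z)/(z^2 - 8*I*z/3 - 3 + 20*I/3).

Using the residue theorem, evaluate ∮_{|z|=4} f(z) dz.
By the residue theorem, ∮_C f(z) dz = 2πi · (sum of the residues of f at the poles inside |z| = 4).

The denominator factors as (z - 2 + I/3)*(z + 2 - 3*I), so the singularities of f are simple poles at z = 2 - I/3, z = -2 + 3*I.
  |2 - I/3|² = 37/9 < 16 = 4², so this pole is inside the contour.
  |-2 + 3*I|² = 13 < 16 = 4², so this pole is inside the contour.

With P(z) = z^2*cos(z) and Q(z) = z^2 - 8*I*z/3 - 3 + 20*I/3, each pole is simple, so Res(f, z₀) = P(z₀)/Q'(z₀) with Q'(z) = 2*z - 8*I/3.
  Res(f, 2 - I/3) = P(2 - I/3)/Q'(2 - I/3) = ((35/9 - 4*I/3)*cos(2 - I/3))/(4 - 10*I/3) = (45/61 + 103*I/366)*cos(2 - I/3)
  Res(f, -2 + 3*I) = P(-2 + 3*I)/Q'(-2 + 3*I) = ((-5 - 12*I)*cos(2 - 3*I))/(-4 + 10*I/3) = (-45/61 + 291*I/122)*cos(2 - 3*I)

Sum of residues inside C: (-45/61 + 291*I/122)*cos(2 - 3*I) + (45/61 + 103*I/366)*cos(2 - I/3)
∮_C f(z) dz = 2πi · ((-45/61 + 291*I/122)*cos(2 - 3*I) + (45/61 + 103*I/366)*cos(2 - I/3)) = pi*(-291/61 - 90*I/61)*cos(2 - 3*I) + pi*(-103/183 + 90*I/61)*cos(2 - I/3)

Final answer: pi*(-291/61 - 90*I/61)*cos(2 - 3*I) + pi*(-103/183 + 90*I/61)*cos(2 - I/3)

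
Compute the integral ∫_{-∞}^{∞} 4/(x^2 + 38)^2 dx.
Let f(z) = 4/(z^2 + 38)^2. The denominator has no real zeros and deg Q - deg P = 4 ≥ 2, so the integral of f over the upper semicircle |z| = R tends to 0 as R → ∞. Closing the contour in the upper half-plane,
  ∫_{-∞}^{∞} f(x) dx = 2πi · Σ Res(f, z_k)  over the poles with Im z_k > 0.

Zeros of the denominator: z^2 + 38 = 0 gives z = ±sqrt(38)*I.
Upper half-plane: z = sqrt(38)*I (a pole of order 2).

Write f(z) = g(z)/(z - sqrt(38)*I)^2 with g(z) = 4/(z + sqrt(38)*I)^2. For a double pole, Res(f, z₀) = g'(z₀):
  g'(z) = -8/(z + sqrt(38)*I)^3
  Res(f, sqrt(38)*I) = g'(sqrt(38)*I) = -sqrt(38)*I/1444

∫_{-∞}^{∞} f(x) dx = 2πi · (-sqrt(38)*I/1444) = sqrt(38)*pi/722

Final answer: sqrt(38)*pi/722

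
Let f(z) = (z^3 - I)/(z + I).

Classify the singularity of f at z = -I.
The numerator vanishes at z = -I ((-I)^3 = I), so it is divisible by z + I:
  z^3 - I = (z + I)*(z^2 - I*z - 1)
Hence for z ≠ -I, f(z) = z^2 - I*z - 1, a polynomial, and lim_{z→-I} f(z) = -3 is finite.
So the singularity is removable.

Final answer: removable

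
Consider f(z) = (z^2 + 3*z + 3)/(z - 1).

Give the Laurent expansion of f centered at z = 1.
Put w = z - (1), i.e. z = w + 1. The denominator is w, so it suffices to rewrite the numerator in powers of w.

P(z) = z^2 + 3*z + 3
P(w + 1) = 7 + 5*w + w^2

Dividing each term by w:
  f = 7/w + 5 + w

Substituting back w = z - 1:
  f(z) = 7/(z - 1) + 5 + (z - 1)

The series is finite because the numerator is a polynomial; the negative powers form the principal part, and the coefficient of 1/(z - 1) gives Res(f, 1) = 7.

Final answer: 7/(z - 1) + 5 + (z - 1)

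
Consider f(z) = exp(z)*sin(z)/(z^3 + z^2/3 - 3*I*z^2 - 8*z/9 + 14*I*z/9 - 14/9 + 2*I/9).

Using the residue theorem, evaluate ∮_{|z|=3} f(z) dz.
By the residue theorem, ∮_C f(z) dz = 2πi · (sum of the residues of f at the poles inside |z| = 3).

The denominator factors as (z + 1/3 + I/3)*(z + 1 - 3*I)*(z - 1 - I/3), so the singularities of f are simple poles at z = -1/3 - I/3, z = -1 + 3*I, z = 1 + I/3.
  |-1/3 - I/3|² = 2/9 < 9 = 3², so this pole is inside the contour.
  |-1 + 3*I|² = 10 > 9 = 3², so this pole is outside the contour.
  |1 + I/3|² = 10/9 < 9 = 3², so this pole is inside the contour.

With P(z) = exp(z)*sin(z) and Q(z) = z^3 + z^2/3 - 3*I*z^2 - 8*z/9 + 14*I*z/9 - 14/9 + 2*I/9, each pole is simple, so Res(f, z₀) = P(z₀)/Q'(z₀) with Q'(z) = 3*z^2 + 2*z/3 - 6*I*z - 8/9 + 14*I/9.
  Res(f, -1/3 - I/3) = P(-1/3 - I/3)/Q'(-1/3 - I/3) = (-exp(-1/3 - I/3)*sin(1/3 + I/3))/(-28/9 + 4*I) = (63/520 + 81*I/520)*exp(-1/3 - I/3)*sin(1/3 + I/3)
  Res(f, 1 + I/3) = P(1 + I/3)/Q'(1 + I/3) = (exp(1 + I/3)*sin(1 + I/3))/(40/9 - 20*I/9) = (9/50 + 9*I/100)*exp(1 + I/3)*sin(1 + I/3)

Sum of residues inside C: (63/520 + 81*I/520)*exp(-1/3 - I/3)*sin(1/3 + I/3) + (9/50 + 9*I/100)*exp(1 + I/3)*sin(1 + I/3)
∮_C f(z) dz = 2πi · ((63/520 + 81*I/520)*exp(-1/3 - I/3)*sin(1/3 + I/3) + (9/50 + 9*I/100)*exp(1 + I/3)*sin(1 + I/3)) = pi*(-81/260 + 63*I/260)*exp(-1/3 - I/3)*sin(1/3 + I/3) + pi*(-9/50 + 9*I/25)*exp(1 + I/3)*sin(1 + I/3)

Final answer: pi*(-81/260 + 63*I/260)*exp(-1/3 - I/3)*sin(1/3 + I/3) + pi*(-9/50 + 9*I/25)*exp(1 + I/3)*sin(1 + I/3)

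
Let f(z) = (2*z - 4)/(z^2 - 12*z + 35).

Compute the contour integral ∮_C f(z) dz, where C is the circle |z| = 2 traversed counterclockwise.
By the residue theorem, ∮_C f(z) dz = 2πi · (sum of the residues of f at the poles inside |z| = 2).

The denominator factors as (z - 7)*(z - 5), so the singularities of f are simple poles at z = 7, z = 5.
  |7|² = 49 > 4 = 2², so this pole is outside the contour.
  |5|² = 25 > 4 = 2², so this pole is outside the contour.

No pole lies inside the contour, so f is analytic on and inside C and the integral is 0 (Cauchy's theorem).

Final answer: 0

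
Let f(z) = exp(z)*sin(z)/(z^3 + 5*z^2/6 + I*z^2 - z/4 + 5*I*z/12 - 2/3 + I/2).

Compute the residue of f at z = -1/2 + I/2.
Write f(z) = P(z)/Q(z) with P(z) = exp(z)*sin(z) and Q(z) = z^3 + 5*z^2/6 + I*z^2 - z/4 + 5*I*z/12 - 2/3 + I/2.
The denominator factors as Q(z) = (z + 1 + I)*(z - 2/3 + I/2)*(z + 1/2 - I/2), so z = -1/2 + I/2 is a simple zero of Q and P is analytic there; z = -1/2 + I/2 is therefore a simple pole and
  Res(f, z₀) = P(z₀)/Q'(z₀).

Q'(z) = 3*z^2 + 5*z/3 + 2*I*z - 1/4 + 5*I/12, so Q'(-1/2 + I/2) = -25/12 - 5*I/4.
P(-1/2 + I/2) = -exp(-1/2 + I/2)*sin(1/2 - I/2).

Res(f, -1/2 + I/2) = (-exp(-1/2 + I/2)*sin(1/2 - I/2))/(-25/12 - 5*I/4) = (6/17 - 18*I/85)*exp(-1/2 + I/2)*sin(1/2 - I/2)

Final answer: (6/17 - 18*I/85)*exp(-1/2 + I/2)*sin(1/2 - I/2)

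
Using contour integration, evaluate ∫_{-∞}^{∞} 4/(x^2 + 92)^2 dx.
Let f(z) = 4/(z^2 + 92)^2. The denominator has no real zeros and deg Q - deg P = 4 ≥ 2, so the integral of f over the upper semicircle |z| = R tends to 0 as R → ∞. Closing the contour in the upper half-plane,
  ∫_{-∞}^{∞} f(x) dx = 2πi · Σ Res(f, z_k)  over the poles with Im z_k > 0.

Zeros of the denominator: z^2 + 92 = 0 gives z = ±2*sqrt(23)*I.
Upper half-plane: z = 2*sqrt(23)*I (a pole of order 2).

Write f(z) = g(z)/(z - 2*sqrt(23)*I)^2 with g(z) = 4/(z + 2*sqrt(23)*I)^2. For a double pole, Res(f, z₀) = g'(z₀):
  g'(z) = -8/(z + 2*sqrt(23)*I)^3
  Res(f, 2*sqrt(23)*I) = g'(2*sqrt(23)*I) = -sqrt(23)*I/4232

∫_{-∞}^{∞} f(x) dx = 2πi · (-sqrt(23)*I/4232) = sqrt(23)*pi/2116

Final answer: sqrt(23)*pi/2116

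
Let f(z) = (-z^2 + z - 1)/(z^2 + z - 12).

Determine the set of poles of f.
The singularities of f are the zeros of the denominator. Factoring,
  z^2 + z - 12 = (z + 4)*(z - 3)
so the candidates are z = -4, z = 3.

Check the numerator P(z) = -z^2 + z - 1 at each one:
  P(-4) = -21 ≠ 0, so z = -4 is a (simple) pole.
  P(3) = -7 ≠ 0, so z = 3 is a (simple) pole.

Poles of f: {-4, 3}

Final answer: {-4, 3}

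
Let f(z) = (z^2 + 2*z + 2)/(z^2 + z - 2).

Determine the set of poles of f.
{-2, 1}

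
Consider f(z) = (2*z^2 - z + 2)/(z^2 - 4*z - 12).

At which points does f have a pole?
{-2, 6}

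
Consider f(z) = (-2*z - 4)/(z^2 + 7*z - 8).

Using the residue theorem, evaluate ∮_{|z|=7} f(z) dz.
-4*I*pi/3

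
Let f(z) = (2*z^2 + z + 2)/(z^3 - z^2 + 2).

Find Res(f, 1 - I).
Write f(z) = P(z)/Q(z) with P(z) = 2*z^2 + z + 2 and Q(z) = z^3 - z^2 + 2.
The denominator factors as Q(z) = (z - 1 + I)*(z - 1 - I)*(z + 1), so z = 1 - I is a simple zero of Q and P is analytic there; z = 1 - I is therefore a simple pole and
  Res(f, z₀) = P(z₀)/Q'(z₀).

Q'(z) = 3*z^2 - 2*z, so Q'(1 - I) = -2 - 4*I.
P(1 - I) = 3 - 5*I.

Res(f, 1 - I) = (3 - 5*I)/(-2 - 4*I) = 7/10 + 11*I/10

Final answer: 7/10 + 11*I/10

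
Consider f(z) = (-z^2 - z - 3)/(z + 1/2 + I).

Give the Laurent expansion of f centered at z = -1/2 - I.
-7/(4*(z + 1/2 + I)) + 2*I - (z + 1/2 + I)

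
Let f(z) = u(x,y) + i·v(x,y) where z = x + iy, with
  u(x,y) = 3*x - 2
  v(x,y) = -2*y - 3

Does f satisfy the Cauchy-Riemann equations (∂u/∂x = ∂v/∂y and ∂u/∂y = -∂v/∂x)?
∂u/∂x = 3
∂v/∂y = -2
∂u/∂y = 0
∂v/∂x = 0
∂u/∂x ≠ ∂v/∂y; the Cauchy-Riemann equations are not satisfied, so f is not analytic.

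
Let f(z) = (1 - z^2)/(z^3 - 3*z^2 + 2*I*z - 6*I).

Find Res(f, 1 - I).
-1/20 - 7*I/20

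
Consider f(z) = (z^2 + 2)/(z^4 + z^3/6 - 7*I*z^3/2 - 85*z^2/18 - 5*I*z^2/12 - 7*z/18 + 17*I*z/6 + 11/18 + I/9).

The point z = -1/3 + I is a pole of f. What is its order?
Factor the denominator:
  z^4 + z^3/6 - 7*I*z^3/2 - 85*z^2/18 - 5*I*z^2/12 - 7*z/18 + 17*I*z/6 + 11/18 + I/9 = (z + 1/3 - I)^2*(z - 1/2 - I)*(z - I/2)

The numerator P(z) = z^2 + 2 has P(-1/3 + I) = 10/9 - 2*I/3 ≠ 0, so no factor of (z + 1/3 - I) cancels.
Near z = -1/3 + I we can therefore write f(z) = g(z)/(z + 1/3 - I)^2 with g analytic at -1/3 + I and g(-1/3 + I) ≠ 0 (g is the numerator divided by the remaining denominator factors).

Hence z = -1/3 + I is a pole of order 2.

Final answer: 2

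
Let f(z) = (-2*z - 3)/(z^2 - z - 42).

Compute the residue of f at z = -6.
Write f(z) = P(z)/Q(z) with P(z) = -2*z - 3 and Q(z) = z^2 - z - 42.
The denominator factors as Q(z) = (z - 7)*(z + 6), so z = -6 is a simple zero of Q and P is analytic there; z = -6 is therefore a simple pole and
  Res(f, z₀) = P(z₀)/Q'(z₀).

Q'(z) = 2*z - 1, so Q'(-6) = -13.
P(-6) = 9.

Res(f, -6) = (9)/(-13) = -9/13

Final answer: -9/13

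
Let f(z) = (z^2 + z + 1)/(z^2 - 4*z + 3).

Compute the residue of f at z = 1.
-3/2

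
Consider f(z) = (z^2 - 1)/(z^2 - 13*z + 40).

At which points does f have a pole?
The singularities of f are the zeros of the denominator. Factoring,
  z^2 - 13*z + 40 = (z - 8)*(z - 5)
so the candidates are z = 8, z = 5.

Check the numerator P(z) = z^2 - 1 at each one:
  P(8) = 63 ≠ 0, so z = 8 is a (simple) pole.
  P(5) = 24 ≠ 0, so z = 5 is a (simple) pole.

Poles of f: {5, 8}

Final answer: {5, 8}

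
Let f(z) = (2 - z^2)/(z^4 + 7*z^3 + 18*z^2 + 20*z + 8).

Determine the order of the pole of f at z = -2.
Factor the denominator:
  z^4 + 7*z^3 + 18*z^2 + 20*z + 8 = (z + 2)^3*(z + 1)

The numerator P(z) = 2 - z^2 has P(-2) = -2 ≠ 0, so no factor of (z + 2) cancels.
Near z = -2 we can therefore write f(z) = g(z)/(z + 2)^3 with g analytic at -2 and g(-2) ≠ 0 (g is the numerator divided by the remaining denominator factors).

Hence z = -2 is a pole of order 3.

Final answer: 3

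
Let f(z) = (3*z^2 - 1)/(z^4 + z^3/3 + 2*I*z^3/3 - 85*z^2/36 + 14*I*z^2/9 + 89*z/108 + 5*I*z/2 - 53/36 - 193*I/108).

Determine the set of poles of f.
The singularities of f are the zeros of the denominator. Factoring,
  z^4 + z^3/3 + 2*I*z^3/3 - 85*z^2/36 + 14*I*z^2/9 + 89*z/108 + 5*I*z/2 - 53/36 - 193*I/108 = (z - 3/2 + I)*(z + 2 + I/3)*(z + 1/3 - I)*(z - 1/2 + I/3)
so the candidates are z = 3/2 - I, z = -2 - I/3, z = -1/3 + I, z = 1/2 - I/3.

Check the numerator P(z) = 3*z^2 - 1 at each one:
  P(3/2 - I) = 11/4 - 9*I ≠ 0, so z = 3/2 - I is a (simple) pole.
  P(-2 - I/3) = 32/3 + 4*I ≠ 0, so z = -2 - I/3 is a (simple) pole.
  P(-1/3 + I) = -11/3 - 2*I ≠ 0, so z = -1/3 + I is a (simple) pole.
  P(1/2 - I/3) = -7/12 - I ≠ 0, so z = 1/2 - I/3 is a (simple) pole.

Poles of f: {-2 - I/3, -1/3 + I, 1/2 - I/3, 3/2 - I}

Final answer: {-2 - I/3, -1/3 + I, 1/2 - I/3, 3/2 - I}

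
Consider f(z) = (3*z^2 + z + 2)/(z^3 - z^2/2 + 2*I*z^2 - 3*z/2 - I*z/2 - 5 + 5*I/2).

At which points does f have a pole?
The singularities of f are the zeros of the denominator. Factoring,
  z^3 - z^2/2 + 2*I*z^2 - 3*z/2 - I*z/2 - 5 + 5*I/2 = (z + 1 + 2*I)*(z - 2 + I)*(z + 1/2 - I)
so the candidates are z = -1 - 2*I, z = 2 - I, z = -1/2 + I.

Check the numerator P(z) = 3*z^2 + z + 2 at each one:
  P(-1 - 2*I) = -8 + 10*I ≠ 0, so z = -1 - 2*I is a (simple) pole.
  P(2 - I) = 13 - 13*I ≠ 0, so z = 2 - I is a (simple) pole.
  P(-1/2 + I) = -3/4 - 2*I ≠ 0, so z = -1/2 + I is a (simple) pole.

Poles of f: {-1 - 2*I, -1/2 + I, 2 - I}

Final answer: {-1 - 2*I, -1/2 + I, 2 - I}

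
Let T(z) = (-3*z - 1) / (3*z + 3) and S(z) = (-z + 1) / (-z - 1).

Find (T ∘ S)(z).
(T ∘ S)(z) = T(S(z)) = ((-3)*S(z) + (-1))/((3)*S(z) + (3)). Multiply numerator and denominator by -z - 1:
  numerator:   (-3)*(-z + 1) + (-1)*(-z - 1) = 4*z - 2
  denominator: (3)*(-z + 1) + (3)*(-z - 1) = -6*z
(T ∘ S)(z) = (4*z - 2)/(-6*z) = (-2*z + 1)/(3*z)

Final answer: (-2*z + 1)/(3*z)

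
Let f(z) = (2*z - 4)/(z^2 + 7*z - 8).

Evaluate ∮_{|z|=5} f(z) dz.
By the residue theorem, ∮_C f(z) dz = 2πi · (sum of the residues of f at the poles inside |z| = 5).

The denominator factors as (z + 8)*(z - 1), so the singularities of f are simple poles at z = -8, z = 1.
  |-8|² = 64 > 25 = 5², so this pole is outside the contour.
  |1|² = 1 < 25 = 5², so this pole is inside the contour.

With P(z) = 2*z - 4 and Q(z) = z^2 + 7*z - 8, each pole is simple, so Res(f, z₀) = P(z₀)/Q'(z₀) with Q'(z) = 2*z + 7.
  Res(f, 1) = P(1)/Q'(1) = (-2)/(9) = -2/9

∮_C f(z) dz = 2πi · (-2/9) = -4*I*pi/9

Final answer: -4*I*pi/9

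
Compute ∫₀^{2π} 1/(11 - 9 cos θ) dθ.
sqrt(10)*pi/10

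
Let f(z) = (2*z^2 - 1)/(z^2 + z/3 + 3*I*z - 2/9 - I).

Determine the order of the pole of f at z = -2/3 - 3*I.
Factor the denominator:
  z^2 + z/3 + 3*I*z - 2/9 - I = (z + 2/3 + 3*I)*(z - 1/3)

The numerator P(z) = 2*z^2 - 1 has P(-2/3 - 3*I) = -163/9 + 8*I ≠ 0, so no factor of (z + 2/3 + 3*I) cancels.
Near z = -2/3 - 3*I we can therefore write f(z) = g(z)/(z + 2/3 + 3*I) with g analytic at -2/3 - 3*I and g(-2/3 - 3*I) ≠ 0 (g is the numerator divided by the remaining denominator factors).

Hence z = -2/3 - 3*I is a pole of order 1.

Final answer: 1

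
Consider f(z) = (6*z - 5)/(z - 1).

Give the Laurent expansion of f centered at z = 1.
Put w = z - (1), i.e. z = w + 1. The denominator is w, so it suffices to rewrite the numerator in powers of w.

P(z) = 6*z - 5
P(w + 1) = 1 + 6*w

Dividing each term by w:
  f = 1/w + 6

Substituting back w = z - 1:
  f(z) = 1/(z - 1) + 6

The series is finite because the numerator is a polynomial; the negative powers form the principal part, and the coefficient of 1/(z - 1) gives Res(f, 1) = 1.

Final answer: 1/(z - 1) + 6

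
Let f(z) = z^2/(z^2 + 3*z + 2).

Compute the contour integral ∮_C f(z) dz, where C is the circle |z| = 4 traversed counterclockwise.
By the residue theorem, ∮_C f(z) dz = 2πi · (sum of the residues of f at the poles inside |z| = 4).

The denominator factors as (z + 2)*(z + 1), so the singularities of f are simple poles at z = -2, z = -1.
  |-2|² = 4 < 16 = 4², so this pole is inside the contour.
  |-1|² = 1 < 16 = 4², so this pole is inside the contour.

With P(z) = z^2 and Q(z) = z^2 + 3*z + 2, each pole is simple, so Res(f, z₀) = P(z₀)/Q'(z₀) with Q'(z) = 2*z + 3.
  Res(f, -2) = P(-2)/Q'(-2) = (4)/(-1) = -4
  Res(f, -1) = P(-1)/Q'(-1) = (1)/(1) = 1

Sum of residues inside C: -3
∮_C f(z) dz = 2πi · (-3) = -6*I*pi

Final answer: -6*I*pi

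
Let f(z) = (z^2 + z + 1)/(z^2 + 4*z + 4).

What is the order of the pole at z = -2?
Factor the denominator:
  z^2 + 4*z + 4 = (z + 2)^2

The numerator P(z) = z^2 + z + 1 has P(-2) = 3 ≠ 0, so no factor of (z + 2) cancels.
Near z = -2 we can therefore write f(z) = g(z)/(z + 2)^2 with g analytic at -2 and g(-2) ≠ 0 (g is just the numerator).

Hence z = -2 is a pole of order 2.

Final answer: 2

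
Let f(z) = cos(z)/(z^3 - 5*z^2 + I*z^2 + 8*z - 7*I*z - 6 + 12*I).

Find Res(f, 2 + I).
Write f(z) = P(z)/Q(z) with P(z) = cos(z) and Q(z) = z^3 - 5*z^2 + I*z^2 + 8*z - 7*I*z - 6 + 12*I.
The denominator factors as Q(z) = (z + 2*I)*(z - 3)*(z - 2 - I), so z = 2 + I is a simple zero of Q and P is analytic there; z = 2 + I is therefore a simple pole and
  Res(f, z₀) = P(z₀)/Q'(z₀).

Q'(z) = 3*z^2 - 10*z + 2*I*z + 8 - 7*I, so Q'(2 + I) = -5 - I.
P(2 + I) = cos(2 + I).

Res(f, 2 + I) = (cos(2 + I))/(-5 - I) = (-5/26 + I/26)*cos(2 + I)

Final answer: (-5/26 + I/26)*cos(2 + I)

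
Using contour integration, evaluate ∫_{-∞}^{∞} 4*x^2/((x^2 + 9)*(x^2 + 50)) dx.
Let f(z) = 4*z^2/((z^2 + 9)*(z^2 + 50)). The denominator has no real zeros and deg Q - deg P = 2 ≥ 2, so the integral of f over the upper semicircle |z| = R tends to 0 as R → ∞. Closing the contour in the upper half-plane,
  ∫_{-∞}^{∞} f(x) dx = 2πi · Σ Res(f, z_k)  over the poles with Im z_k > 0.

Zeros of the denominator: z^2 + 9 = 0 gives z = ±3*I; z^2 + 50 = 0 gives z = ±5*sqrt(2)*I.
Upper half-plane: z = 3*I, z = 5*sqrt(2)*I (simple).

Each pole is a simple zero of Q(z) = z^4 + 59*z^2 + 450, so Res(f, z₀) = P(z₀)/Q'(z₀) with P(z) = 4*z^2, Q'(z) = 4*z^3 + 118*z:
  Res(f, 3*I) = (-36)/(246*I) = 6*I/41
  Res(f, 5*sqrt(2)*I) = (-200)/(-410*sqrt(2)*I) = -10*sqrt(2)*I/41

Sum of residues: 2*I*(3 - 5*sqrt(2))/41
∫_{-∞}^{∞} f(x) dx = 2πi · (2*I*(3 - 5*sqrt(2))/41) = 4*pi*(-3 + 5*sqrt(2))/41

Final answer: 4*pi*(-3 + 5*sqrt(2))/41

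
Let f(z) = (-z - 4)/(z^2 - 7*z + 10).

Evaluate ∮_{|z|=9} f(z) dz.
By the residue theorem, ∮_C f(z) dz = 2πi · (sum of the residues of f at the poles inside |z| = 9).

The denominator factors as (z - 5)*(z - 2), so the singularities of f are simple poles at z = 5, z = 2.
  |5|² = 25 < 81 = 9², so this pole is inside the contour.
  |2|² = 4 < 81 = 9², so this pole is inside the contour.

With P(z) = -z - 4 and Q(z) = z^2 - 7*z + 10, each pole is simple, so Res(f, z₀) = P(z₀)/Q'(z₀) with Q'(z) = 2*z - 7.
  Res(f, 5) = P(5)/Q'(5) = (-9)/(3) = -3
  Res(f, 2) = P(2)/Q'(2) = (-6)/(-3) = 2

Sum of residues inside C: -1
∮_C f(z) dz = 2πi · (-1) = -2*I*pi

Final answer: -2*I*pi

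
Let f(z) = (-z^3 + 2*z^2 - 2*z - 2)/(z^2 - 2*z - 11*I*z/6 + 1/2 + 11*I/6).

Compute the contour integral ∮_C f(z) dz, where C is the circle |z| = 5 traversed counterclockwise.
pi*(11/3 + 67*I/18)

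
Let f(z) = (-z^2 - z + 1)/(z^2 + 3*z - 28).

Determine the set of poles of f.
The singularities of f are the zeros of the denominator. Factoring,
  z^2 + 3*z - 28 = (z + 7)*(z - 4)
so the candidates are z = -7, z = 4.

Check the numerator P(z) = -z^2 - z + 1 at each one:
  P(-7) = -41 ≠ 0, so z = -7 is a (simple) pole.
  P(4) = -19 ≠ 0, so z = 4 is a (simple) pole.

Poles of f: {-7, 4}

Final answer: {-7, 4}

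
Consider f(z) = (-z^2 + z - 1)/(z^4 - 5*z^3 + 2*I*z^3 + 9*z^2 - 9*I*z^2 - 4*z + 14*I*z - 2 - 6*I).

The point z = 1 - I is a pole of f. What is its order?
Factor the denominator:
  z^4 - 5*z^3 + 2*I*z^3 + 9*z^2 - 9*I*z^2 - 4*z + 14*I*z - 2 - 6*I = (z - 1 + I)^3*(z - 2 - I)

The numerator P(z) = -z^2 + z - 1 has P(1 - I) = I ≠ 0, so no factor of (z - 1 + I) cancels.
Near z = 1 - I we can therefore write f(z) = g(z)/(z - 1 + I)^3 with g analytic at 1 - I and g(1 - I) ≠ 0 (g is the numerator divided by the remaining denominator factors).

Hence z = 1 - I is a pole of order 3.

Final answer: 3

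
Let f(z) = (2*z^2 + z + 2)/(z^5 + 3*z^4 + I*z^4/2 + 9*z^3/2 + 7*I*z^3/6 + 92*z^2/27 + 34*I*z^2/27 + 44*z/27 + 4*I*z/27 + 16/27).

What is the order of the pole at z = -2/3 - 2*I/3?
3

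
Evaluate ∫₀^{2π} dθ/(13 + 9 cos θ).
Let J = ∫₀^{2π} dθ/(13 + 9 cos θ).
Put z = e^{iθ}: then cos θ = (z + 1/z)/2, dθ = dz/(iz), and z runs once counterclockwise around |z| = 1:
  J = ∮_{|z|=1} 1/(13 + 9*(z + 1/z)/2) · dz/(iz) = (2/i) ∮_{|z|=1} dz/(9*z^2 + 26*z + 9).
The roots of 9*z^2 + 26*z + 9 are z = (-13 ± sqrt(13^2 - 9^2))/9, with sqrt(88) = 2*sqrt(22); their product is 1, so only z₊ = -13/9 + 2*sqrt(22)/9 lies inside the unit circle (z₋ = -13/9 - 2*sqrt(22)/9 lies outside).
z₊ is a simple zero of q(z) = 9*z^2 + 26*z + 9, so Res(1/q, z₊) = 1/q'(z₊) with q'(z) = 18*z + 26; and q'(z₊) = 9*(z₊ - z₋) = 4*sqrt(22).
Therefore J = (2/i) · 2πi · 1/(4*sqrt(22)) = 2*pi/(2*sqrt(22)) = sqrt(22)*pi/22

Final answer: sqrt(22)*pi/22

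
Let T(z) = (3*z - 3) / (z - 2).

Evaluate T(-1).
Substitute z = -1:
  numerator:   3*(-1) - 3 = -6
  denominator: (-1) - 2 = -3
T(-1) = (-6)/(-3) = 2

Final answer: 2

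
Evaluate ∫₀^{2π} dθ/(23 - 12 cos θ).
Call the integral J. The integrand is 2π-periodic and we integrate over a full period, so shifting θ does not change the value (θ → θ + π flips the sign of the trig term). Hence
  J = ∫₀^{2π} dθ/(23 + 12 cos θ).
Put z = e^{iθ}: then cos θ = (z + 1/z)/2, dθ = dz/(iz), and z runs once counterclockwise around |z| = 1:
  J = ∮_{|z|=1} 1/(23 + 12*(z + 1/z)/2) · dz/(iz) = (2/i) ∮_{|z|=1} dz/(12*z^2 + 46*z + 12).
The roots of 12*z^2 + 46*z + 12 are z = (-23 ± sqrt(23^2 - 12^2))/12, with sqrt(385) = sqrt(385); their product is 1, so only z₊ = -23/12 + sqrt(385)/12 lies inside the unit circle (z₋ = -23/12 - sqrt(385)/12 lies outside).
z₊ is a simple zero of q(z) = 12*z^2 + 46*z + 12, so Res(1/q, z₊) = 1/q'(z₊) with q'(z) = 24*z + 46; and q'(z₊) = 12*(z₊ - z₋) = 2*sqrt(385).
Therefore J = (2/i) · 2πi · 1/(2*sqrt(385)) = 2*pi/(sqrt(385)) = 2*sqrt(385)*pi/385

Final answer: 2*sqrt(385)*pi/385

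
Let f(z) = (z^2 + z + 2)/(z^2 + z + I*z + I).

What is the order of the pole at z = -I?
Factor the denominator:
  z^2 + z + I*z + I = (z + I)*(z + 1)

The numerator P(z) = z^2 + z + 2 has P(-I) = 1 - I ≠ 0, so no factor of (z + I) cancels.
Near z = -I we can therefore write f(z) = g(z)/(z + I) with g analytic at -I and g(-I) ≠ 0 (g is the numerator divided by the remaining denominator factors).

Hence z = -I is a pole of order 1.

Final answer: 1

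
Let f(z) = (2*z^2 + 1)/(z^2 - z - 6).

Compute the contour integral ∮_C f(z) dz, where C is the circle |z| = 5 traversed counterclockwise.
By the residue theorem, ∮_C f(z) dz = 2πi · (sum of the residues of f at the poles inside |z| = 5).

The denominator factors as (z - 3)*(z + 2), so the singularities of f are simple poles at z = 3, z = -2.
  |3|² = 9 < 25 = 5², so this pole is inside the contour.
  |-2|² = 4 < 25 = 5², so this pole is inside the contour.

With P(z) = 2*z^2 + 1 and Q(z) = z^2 - z - 6, each pole is simple, so Res(f, z₀) = P(z₀)/Q'(z₀) with Q'(z) = 2*z - 1.
  Res(f, 3) = P(3)/Q'(3) = (19)/(5) = 19/5
  Res(f, -2) = P(-2)/Q'(-2) = (9)/(-5) = -9/5

Sum of residues inside C: 2
∮_C f(z) dz = 2πi · (2) = 4*I*pi

Final answer: 4*I*pi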